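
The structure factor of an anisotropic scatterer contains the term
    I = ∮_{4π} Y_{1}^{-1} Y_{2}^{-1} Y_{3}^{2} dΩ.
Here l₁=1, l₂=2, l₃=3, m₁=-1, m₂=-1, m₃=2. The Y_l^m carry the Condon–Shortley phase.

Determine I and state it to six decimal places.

0.261169

Rules hold: Σm=0, L=6 even, 1≤3≤3.
N = 3·5·7 = 105
Δ = 0!·2!·4!/7! = 1/105
Racah Σ t=0..0: t=0:+1/4 = 1/4
⇒ 3j(1 2 3; 0 0 0)² = 3/35, sgn -1
Racah Σ t=0..0: t=0:+1/12 = 1/12
⇒ 3j(1 2 3; -1 -1 2)² = 2/21, sgn -1
4πI² = N·(3j₀)²·(3jₘ)² = 6/7
I = +1·√(0.857143/4π) = 0.26116903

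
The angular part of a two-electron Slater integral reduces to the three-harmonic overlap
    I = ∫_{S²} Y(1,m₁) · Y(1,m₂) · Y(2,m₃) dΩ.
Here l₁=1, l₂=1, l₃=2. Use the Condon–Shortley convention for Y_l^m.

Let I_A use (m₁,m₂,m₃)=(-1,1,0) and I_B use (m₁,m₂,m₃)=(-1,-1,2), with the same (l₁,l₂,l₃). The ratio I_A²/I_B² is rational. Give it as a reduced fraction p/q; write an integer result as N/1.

1/6

l's match ⇒ only the (l;m) 3-j factors differ between A and B.
A: triangle coeff Δ(1,1,2) = 1/30; Σ_t [0,0]: t=0:+1/4 = 1/4; (3j)²=1/30 [(1 1 2; -1 1 0)], sign=+1
B: triangle coeff Δ(1,1,2) = 1/30; Σ_t [0,0]: t=0:+1/4 = 1/4; (3j)²=1/5 [(1 1 2; -1 -1 2)], sign=+1
I_A²/I_B² = (1/30)/(1/5) = 1/6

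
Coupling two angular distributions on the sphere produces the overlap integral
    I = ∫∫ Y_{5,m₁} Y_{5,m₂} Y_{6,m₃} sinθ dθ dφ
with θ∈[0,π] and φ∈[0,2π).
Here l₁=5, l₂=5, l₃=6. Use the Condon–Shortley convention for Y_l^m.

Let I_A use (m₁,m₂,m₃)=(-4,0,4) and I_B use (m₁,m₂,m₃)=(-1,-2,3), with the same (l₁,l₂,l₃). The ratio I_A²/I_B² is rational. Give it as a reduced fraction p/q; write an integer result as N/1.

4/3

Same 5,5,6: normalisation and zero-m 3j drop out of the ratio.
A: Δ: 4! 6! 6! / 17! → 1/28588560; sum: t=3:−1/207360 t=4:+1/345600 = -1/518400; 3j²(5 5 6; -4 0 4) = Δ·Π!·Σ² = 12/2431  (sign -1)
B: Δ: 4! 6! 6! / 17! → 1/28588560; sum: t=0:+1/622080 t=1:−1/34560 t=2:+1/23040 t=3:−1/155520 = 1/103680; 3j²(5 5 6; -1 -2 3) = Δ·Π!·Σ² = 9/2431  (sign -1)
I_A²/I_B² = (12/2431)/(9/2431) = 4/3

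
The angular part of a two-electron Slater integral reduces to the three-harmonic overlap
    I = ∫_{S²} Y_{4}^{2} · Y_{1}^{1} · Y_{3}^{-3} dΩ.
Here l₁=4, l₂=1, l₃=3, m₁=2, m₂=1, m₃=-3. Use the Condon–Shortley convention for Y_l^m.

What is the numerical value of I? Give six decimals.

0.061558

Checks pass: Σm=0; 8 even; l₃=3∈[3,5].
(2·4+1)(2·1+1)(2·3+1) = 189
Δ: 2! 6! 0! / 9! → 1/252
sum: t=1:−1/36 = -1/36
3j²(4 1 3; 0 0 0) = Δ·Π!·Σ² = 4/63  (sign +1)
sum: t=2:+1/1440 = 1/1440
3j²(4 1 3; 2 1 -3) = Δ·Π!·Σ² = 1/252  (sign +1)
combine: 4πI² = 189·4/63·1/252 = 1/21
take √, sign +1: I = 0.06155813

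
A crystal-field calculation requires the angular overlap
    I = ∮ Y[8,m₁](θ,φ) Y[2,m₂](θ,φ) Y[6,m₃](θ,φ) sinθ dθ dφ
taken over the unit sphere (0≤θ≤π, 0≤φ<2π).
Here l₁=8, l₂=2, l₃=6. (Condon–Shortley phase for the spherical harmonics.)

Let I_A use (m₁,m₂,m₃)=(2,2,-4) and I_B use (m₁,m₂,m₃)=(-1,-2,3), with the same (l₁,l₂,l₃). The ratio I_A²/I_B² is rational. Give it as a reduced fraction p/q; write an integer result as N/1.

3/7

l's match ⇒ only the (l;m) 3-j factors differ between A and B.
A: triangle coeff Δ(8,2,6) = 1/30940; Σ_t [4,4]: t=4:+1/174182400 = 1/174182400; (3j)²=3/6188 [(8 2 6; 2 2 -4)], sign=+1
B: triangle coeff Δ(8,2,6) = 1/30940; Σ_t [0,0]: t=0:+1/52254720 = 1/52254720; (3j)²=1/884 [(8 2 6; -1 -2 3)], sign=-1
I_A²/I_B² = (3/6188)/(1/884) = 3/7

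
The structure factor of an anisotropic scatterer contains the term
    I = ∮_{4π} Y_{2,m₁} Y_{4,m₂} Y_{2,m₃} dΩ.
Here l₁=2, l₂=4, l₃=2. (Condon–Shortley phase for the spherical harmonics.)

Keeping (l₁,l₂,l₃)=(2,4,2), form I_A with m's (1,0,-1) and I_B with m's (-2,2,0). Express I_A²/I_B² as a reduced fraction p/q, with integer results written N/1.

l's match ⇒ only the (l;m) 3-j factors differ between A and B.
A: triangle coeff Δ(2,4,2) = 1/630; Σ_t [1,1]: t=1:−1/36 = -1/36; (3j)²=8/315 [(2 4 2; 1 0 -1)], sign=+1
B: triangle coeff Δ(2,4,2) = 1/630; Σ_t [4,4]: t=4:+1/96 = 1/96; (3j)²=1/42 [(2 4 2; -2 2 0)], sign=+1
I_A²/I_B² = (8/315)/(1/42) = 16/15

16/15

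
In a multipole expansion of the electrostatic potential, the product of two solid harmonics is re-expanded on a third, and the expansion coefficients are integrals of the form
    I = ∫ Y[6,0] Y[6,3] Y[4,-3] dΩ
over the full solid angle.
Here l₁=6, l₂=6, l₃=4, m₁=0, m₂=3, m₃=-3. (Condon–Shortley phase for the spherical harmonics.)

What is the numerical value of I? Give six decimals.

Checks pass: Σm=0; 16 even; l₃=4∈[0,12].
(2·6+1)(2·6+1)(2·4+1) = 1521
Δ: 8! 4! 4! / 17! → 1/15315300
sum: t=2:+1/829440 t=3:−1/25920 t=4:+1/9216 t=5:−1/25920 t=6:+1/829440 = 7/207360
3j²(6 6 4; 0 0 0) = Δ·Π!·Σ² = 28/2431  (sign +1)
sum: t=5:−1/103680 t=6:+1/207360 = -1/207360
3j²(6 6 4; 0 3 -3) = Δ·Π!·Σ² = 21/2431  (sign +1)
combine: 4πI² = 1521·28/2431·21/2431 = 5292/34969
take √, sign +1: I = 0.10973960

0.109740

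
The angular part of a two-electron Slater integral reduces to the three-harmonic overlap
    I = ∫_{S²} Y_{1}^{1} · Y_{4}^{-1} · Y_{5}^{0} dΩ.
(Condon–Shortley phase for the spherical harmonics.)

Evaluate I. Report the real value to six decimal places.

0.155288

m-sum 0 ✓  L=10 even ✓  3≤5≤5 ✓
Π(2lᵢ+1) = 3×9×11 = 297
triangle coeff Δ(1,4,5) = 1/495
Σ_t [0,0]: t=0:+1/576 = 1/576
(3j)²=5/99 [(1 4 5; 0 0 0)], sign=-1
Σ_t [0,0]: t=0:+1/1440 = 1/1440
(3j)²=2/99 [(1 4 5; 1 -1 0)], sign=-1
⇒ 4πI² = 10/33
I = (+1)√(10/33/(4π)) = 0.15528807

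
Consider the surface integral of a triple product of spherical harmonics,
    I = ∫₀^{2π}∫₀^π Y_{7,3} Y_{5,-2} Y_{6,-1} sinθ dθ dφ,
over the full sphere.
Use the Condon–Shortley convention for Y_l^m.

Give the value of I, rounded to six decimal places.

Checks pass: Σm=0; 18 even; l₃=6∈[2,12].
(2·7+1)(2·5+1)(2·6+1) = 2145
Δ: 6! 8! 4! / 19! → 1/174594420
sum: t=1:−1/4147200 t=2:+1/207360 t=3:−1/82944 t=4:+1/207360 t=5:−1/4147200 = -1/345600
3j²(7 5 6; 0 0 0) = Δ·Π!·Σ² = 420/46189  (sign -1)
sum: t=0:+1/2488320 t=1:−1/345600 t=2:+1/414720 t=3:−1/4354560 = -1/3225600
3j²(7 5 6; 3 -2 -1) = Δ·Π!·Σ² = 81/92378  (sign +1)
combine: 4πI² = 2145·420/46189·81/92378 = 255150/14919047
take √, sign -1: I = -0.03689116

-0.036891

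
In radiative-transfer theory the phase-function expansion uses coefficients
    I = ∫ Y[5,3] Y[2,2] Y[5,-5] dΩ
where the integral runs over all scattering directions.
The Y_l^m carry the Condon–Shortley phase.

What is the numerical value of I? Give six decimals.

0.088588

Rules hold: Σm=0, L=12 even, 3≤5≤7.
N = 11·5·11 = 605
Δ = 2!·8!·2!/13! = 1/38610
Racah Σ t=0..2: t=0:+1/2880 t=1:−1/576 t=2:+1/2880 = -1/960
⇒ 3j(5 2 5; 0 0 0)² = 10/429, sgn +1
Racah Σ t=2..2: t=2:+1/161280 = 1/161280
⇒ 3j(5 2 5; 3 2 -5)² = 1/143, sgn +1
4πI² = N·(3j₀)²·(3jₘ)² = 50/507
I = +1·√(0.0986193/4π) = 0.08858824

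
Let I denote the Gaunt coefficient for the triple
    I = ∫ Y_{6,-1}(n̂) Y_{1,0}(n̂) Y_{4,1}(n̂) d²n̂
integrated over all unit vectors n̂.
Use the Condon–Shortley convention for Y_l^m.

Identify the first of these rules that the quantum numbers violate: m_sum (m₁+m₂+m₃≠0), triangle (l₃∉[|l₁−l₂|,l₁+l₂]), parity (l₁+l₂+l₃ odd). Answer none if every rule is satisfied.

triangle

m₁+m₂+m₃ = -1 + 0 + 1 = 0  ✓
triangle: |6−1|=5 ≤ l₃=4 ≤ 6+1=7  ✗
parity: l₁+l₂+l₃ = 11 is odd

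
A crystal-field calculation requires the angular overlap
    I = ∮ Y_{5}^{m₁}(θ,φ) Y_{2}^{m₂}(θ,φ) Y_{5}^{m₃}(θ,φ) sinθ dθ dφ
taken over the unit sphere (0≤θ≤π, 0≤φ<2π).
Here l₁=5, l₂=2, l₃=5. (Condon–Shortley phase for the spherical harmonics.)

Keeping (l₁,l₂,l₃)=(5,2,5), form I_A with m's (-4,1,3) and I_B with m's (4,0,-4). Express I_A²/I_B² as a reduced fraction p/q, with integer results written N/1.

Same 5,2,5: normalisation and zero-m 3j drop out of the ratio.
A: Δ: 2! 8! 2! / 13! → 1/38610; sum: t=1:−1/80640 t=2:+1/10080 = 1/11520; 3j²(5 2 5; -4 1 3) = Δ·Π!·Σ² = 49/1430  (sign +1)
B: Δ: 2! 8! 2! / 13! → 1/38610; sum: t=0:+1/20160 t=1:−1/40320 = 1/40320; 3j²(5 2 5; 4 0 -4) = Δ·Π!·Σ² = 6/715  (sign -1)
I_A²/I_B² = (49/1430)/(6/715) = 49/12

49/12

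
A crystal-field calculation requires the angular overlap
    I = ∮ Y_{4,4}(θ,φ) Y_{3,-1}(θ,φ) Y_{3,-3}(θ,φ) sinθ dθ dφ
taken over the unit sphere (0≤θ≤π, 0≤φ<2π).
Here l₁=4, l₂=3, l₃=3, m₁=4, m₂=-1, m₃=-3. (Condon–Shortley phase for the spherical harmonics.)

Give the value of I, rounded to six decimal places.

Checks pass: Σm=0; 10 even; l₃=3∈[1,7].
(2·4+1)(2·3+1)(2·3+1) = 441
Δ: 4! 4! 2! / 11! → 1/34650
sum: t=1:−1/72 t=2:+1/16 t=3:−1/72 = 5/144
3j²(4 3 3; 0 0 0) = Δ·Π!·Σ² = 2/77  (sign -1)
sum: t=0:+1/1152 = 1/1152
3j²(4 3 3; 4 -1 -3) = Δ·Π!·Σ² = 1/33  (sign +1)
combine: 4πI² = 441·2/77·1/33 = 42/121
take √, sign -1: I = -0.16619847

-0.166198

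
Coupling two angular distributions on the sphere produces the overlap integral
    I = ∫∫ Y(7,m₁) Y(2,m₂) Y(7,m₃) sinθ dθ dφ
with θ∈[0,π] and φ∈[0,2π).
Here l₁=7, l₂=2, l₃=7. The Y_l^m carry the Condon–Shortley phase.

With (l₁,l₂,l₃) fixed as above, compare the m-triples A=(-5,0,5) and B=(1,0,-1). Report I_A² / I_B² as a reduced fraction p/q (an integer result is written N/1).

Shared (l₁,l₂,l₃)=(7,2,7): N and (l;000)² cancel in I_A²/I_B².
A: Δ = 2!·12!·2!/17! = 1/185640; Racah Σ t=0..2: t=0:+1/1916006400 t=1:−1/39916800 t=2:+1/29030400 = 19/1916006400; ⇒ 3j(7 2 7; -5 0 5)² = 361/185640, sgn +1
B: Δ = 2!·12!·2!/17! = 1/185640; Racah Σ t=0..2: t=0:+1/2073600 t=1:−1/604800 t=2:+1/3870720 = -53/58060800; ⇒ 3j(7 2 7; 1 0 -1)² = 2809/185640, sgn -1
I_A²/I_B² = (361/185640)/(2809/185640) = 361/2809

361/2809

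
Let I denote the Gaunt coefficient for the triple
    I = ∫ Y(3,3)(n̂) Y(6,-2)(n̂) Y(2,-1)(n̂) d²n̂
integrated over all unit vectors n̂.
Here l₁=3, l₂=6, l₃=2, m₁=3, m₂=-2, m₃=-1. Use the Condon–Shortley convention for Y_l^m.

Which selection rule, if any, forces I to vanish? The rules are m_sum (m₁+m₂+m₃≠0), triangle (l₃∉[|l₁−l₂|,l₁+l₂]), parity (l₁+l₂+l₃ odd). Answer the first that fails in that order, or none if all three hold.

Σmᵢ = 0  ✓
l₃∈[|l₁−l₂|,l₁+l₂]=[3,9], have l₃=2  ✗
Σlᵢ = 11 ⇒ odd

triangle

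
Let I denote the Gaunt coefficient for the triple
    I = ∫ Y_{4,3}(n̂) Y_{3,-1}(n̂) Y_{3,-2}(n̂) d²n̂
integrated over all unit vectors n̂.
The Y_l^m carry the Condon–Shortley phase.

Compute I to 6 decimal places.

-0.095955

m-sum 0 ✓  L=10 even ✓  1≤3≤7 ✓
Π(2lᵢ+1) = 9×7×7 = 441
triangle coeff Δ(4,3,3) = 1/34650
Σ_t [1,3]: t=1:−1/72 t=2:+1/16 t=3:−1/72 = 5/144
(3j)²=2/77 [(4 3 3; 0 0 0)], sign=-1
Σ_t [0,1]: t=0:+1/288 t=1:−1/144 = -1/288
(3j)²=1/99 [(4 3 3; 3 -1 -2)], sign=+1
⇒ 4πI² = 14/121
I = (-1)√(14/121/(4π)) = -0.09595473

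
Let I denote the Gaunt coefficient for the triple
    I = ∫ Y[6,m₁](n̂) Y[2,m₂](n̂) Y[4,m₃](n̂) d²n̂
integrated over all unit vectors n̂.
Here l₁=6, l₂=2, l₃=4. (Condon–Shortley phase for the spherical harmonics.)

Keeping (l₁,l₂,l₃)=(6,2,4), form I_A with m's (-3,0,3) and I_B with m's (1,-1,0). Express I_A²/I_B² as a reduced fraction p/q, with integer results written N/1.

108/175

l's match ⇒ only the (l;m) 3-j factors differ between A and B.
A: triangle coeff Δ(6,2,4) = 1/6435; Σ_t [2,2]: t=2:+1/20160 = 1/20160; (3j)²=12/715 [(6 2 4; -3 0 3)], sign=-1
B: triangle coeff Δ(6,2,4) = 1/6435; Σ_t [1,1]: t=1:−1/3456 = -1/3456; (3j)²=35/1287 [(6 2 4; 1 -1 0)], sign=-1
I_A²/I_B² = (12/715)/(35/1287) = 108/175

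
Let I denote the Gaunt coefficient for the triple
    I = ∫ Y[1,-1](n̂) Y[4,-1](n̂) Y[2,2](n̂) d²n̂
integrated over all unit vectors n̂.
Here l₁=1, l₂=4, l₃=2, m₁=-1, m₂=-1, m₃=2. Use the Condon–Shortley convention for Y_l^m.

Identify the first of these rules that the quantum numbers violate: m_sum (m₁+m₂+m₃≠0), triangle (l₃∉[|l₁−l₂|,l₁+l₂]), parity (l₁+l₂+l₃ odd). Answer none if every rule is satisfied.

triangle

Σmᵢ = 0  ✓
l₃∈[|l₁−l₂|,l₁+l₂]=[3,5], have l₃=2  ✗
Σlᵢ = 7 ⇒ odd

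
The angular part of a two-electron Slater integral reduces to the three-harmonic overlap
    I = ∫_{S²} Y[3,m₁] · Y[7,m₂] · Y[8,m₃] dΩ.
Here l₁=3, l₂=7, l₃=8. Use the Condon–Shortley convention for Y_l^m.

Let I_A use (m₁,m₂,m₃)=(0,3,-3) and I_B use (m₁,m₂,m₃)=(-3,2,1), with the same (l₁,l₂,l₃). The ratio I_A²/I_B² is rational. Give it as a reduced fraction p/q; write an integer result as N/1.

Same 3,7,8: normalisation and zero-m 3j drop out of the ratio.
A: Δ: 2! 4! 12! / 19! → 1/5290740; sum: t=0:+1/87091200 t=1:−1/8709120 t=2:+1/11612160 = -1/58060800; 3j²(3 7 8; 0 3 -3) = Δ·Π!·Σ² = 99/117572  (sign +1)
B: Δ: 2! 4! 12! / 19! → 1/5290740; sum: t=2:+1/29030400 = 1/29030400; 3j²(3 7 8; -3 2 1) = Δ·Π!·Σ² = 54/4199  (sign -1)
I_A²/I_B² = (99/117572)/(54/4199) = 11/168

11/168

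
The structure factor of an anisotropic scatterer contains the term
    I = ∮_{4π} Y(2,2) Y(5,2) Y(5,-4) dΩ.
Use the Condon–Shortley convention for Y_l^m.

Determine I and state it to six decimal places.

-0.137240

Checks pass: Σm=0; 12 even; l₃=5∈[3,7].
(2·2+1)(2·5+1)(2·5+1) = 605
Δ: 2! 2! 8! / 13! → 1/38610
sum: t=0:+1/2880 t=1:−1/576 t=2:+1/2880 = -1/960
3j²(2 5 5; 0 0 0) = Δ·Π!·Σ² = 10/429  (sign +1)
sum: t=0:+1/20160 = 1/20160
3j²(2 5 5; 2 2 -4) = Δ·Π!·Σ² = 12/715  (sign -1)
combine: 4πI² = 605·10/429·12/715 = 40/169
take √, sign -1: I = -0.13724032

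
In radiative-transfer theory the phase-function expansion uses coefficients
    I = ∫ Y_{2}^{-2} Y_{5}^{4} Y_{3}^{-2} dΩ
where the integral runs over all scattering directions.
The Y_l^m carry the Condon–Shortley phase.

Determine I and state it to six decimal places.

0.268967

Rules hold: Σm=0, L=10 even, 3≤3≤7.
N = 5·11·7 = 385
Δ = 4!·0!·6!/11! = 1/2310
Racah Σ t=2..2: t=2:+1/144 = 1/144
⇒ 3j(2 5 3; 0 0 0)² = 10/231, sgn -1
Racah Σ t=4..4: t=4:+1/2880 = 1/2880
⇒ 3j(2 5 3; -2 4 -2)² = 3/55, sgn -1
4πI² = N·(3j₀)²·(3jₘ)² = 10/11
I = +1·√(0.909091/4π) = 0.26896683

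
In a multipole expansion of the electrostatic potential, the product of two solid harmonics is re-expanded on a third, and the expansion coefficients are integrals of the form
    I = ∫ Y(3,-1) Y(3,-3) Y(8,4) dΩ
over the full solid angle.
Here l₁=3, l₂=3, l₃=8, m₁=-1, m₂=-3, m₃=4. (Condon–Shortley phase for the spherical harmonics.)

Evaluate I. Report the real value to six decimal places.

0.000000

triangle: need 0≤l₃≤6, have 8; I=0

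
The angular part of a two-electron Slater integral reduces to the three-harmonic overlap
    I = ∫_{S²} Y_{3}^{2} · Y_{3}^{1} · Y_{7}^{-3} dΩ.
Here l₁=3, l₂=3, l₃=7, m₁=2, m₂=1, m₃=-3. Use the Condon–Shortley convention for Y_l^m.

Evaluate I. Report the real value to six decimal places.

0.000000

l₃=7 ∉ [0,6] — triangle fails ⇒ I = 0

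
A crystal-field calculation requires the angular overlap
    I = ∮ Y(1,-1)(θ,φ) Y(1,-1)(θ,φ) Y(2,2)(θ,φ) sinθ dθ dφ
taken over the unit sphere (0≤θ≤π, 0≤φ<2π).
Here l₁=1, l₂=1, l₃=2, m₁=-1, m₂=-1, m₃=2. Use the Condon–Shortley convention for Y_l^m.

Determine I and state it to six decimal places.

Checks pass: Σm=0; 4 even; l₃=2∈[0,2].
(2·1+1)(2·1+1)(2·2+1) = 45
Δ: 0! 2! 2! / 5! → 1/30
sum: t=0:+1/1 = 1/1
3j²(1 1 2; 0 0 0) = Δ·Π!·Σ² = 2/15  (sign +1)
sum: t=0:+1/4 = 1/4
3j²(1 1 2; -1 -1 2) = Δ·Π!·Σ² = 1/5  (sign +1)
combine: 4πI² = 45·2/15·1/5 = 6/5
take √, sign +1: I = 0.30901936

0.309019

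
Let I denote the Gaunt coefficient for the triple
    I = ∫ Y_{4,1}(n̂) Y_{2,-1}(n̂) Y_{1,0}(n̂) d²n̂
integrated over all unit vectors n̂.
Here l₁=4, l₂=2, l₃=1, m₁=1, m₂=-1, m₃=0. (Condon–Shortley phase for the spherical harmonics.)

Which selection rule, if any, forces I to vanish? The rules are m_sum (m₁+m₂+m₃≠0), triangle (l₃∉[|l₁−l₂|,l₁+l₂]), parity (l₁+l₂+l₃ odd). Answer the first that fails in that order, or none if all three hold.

azimuthal sum: 1 − 1 + 0 = 0  ✓
2 ≤ 1 ≤ 6 (triangle on l)  ✗
L = 4 + 2 + 1 = 7 (odd)

triangle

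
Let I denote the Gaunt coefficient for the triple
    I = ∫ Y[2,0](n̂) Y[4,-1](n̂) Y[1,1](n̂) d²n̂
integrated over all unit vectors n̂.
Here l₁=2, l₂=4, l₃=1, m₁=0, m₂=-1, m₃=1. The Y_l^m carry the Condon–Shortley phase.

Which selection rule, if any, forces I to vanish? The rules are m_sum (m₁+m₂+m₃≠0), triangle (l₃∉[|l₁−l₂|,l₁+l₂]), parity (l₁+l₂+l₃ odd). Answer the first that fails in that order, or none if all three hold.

m₁+m₂+m₃ = 0 − 1 + 1 = 0  ✓
triangle: |2−4|=2 ≤ l₃=1 ≤ 2+4=6  ✗
parity: l₁+l₂+l₃ = 7 is odd

triangle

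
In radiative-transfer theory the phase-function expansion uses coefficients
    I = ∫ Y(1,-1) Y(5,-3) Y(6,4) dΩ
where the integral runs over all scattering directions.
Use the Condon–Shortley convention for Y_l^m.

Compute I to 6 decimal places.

m-sum 0 ✓  L=12 even ✓  4≤6≤6 ✓
Π(2lᵢ+1) = 3×11×13 = 429
triangle coeff Δ(1,5,6) = 1/858
Σ_t [0,0]: t=0:+1/14400 = 1/14400
(3j)²=6/143 [(1 5 6; 0 0 0)], sign=+1
Σ_t [0,0]: t=0:+1/161280 = 1/161280
(3j)²=15/286 [(1 5 6; -1 -3 4)], sign=+1
⇒ 4πI² = 135/143
I = (+1)√(135/143/(4π)) = 0.27409047

0.274090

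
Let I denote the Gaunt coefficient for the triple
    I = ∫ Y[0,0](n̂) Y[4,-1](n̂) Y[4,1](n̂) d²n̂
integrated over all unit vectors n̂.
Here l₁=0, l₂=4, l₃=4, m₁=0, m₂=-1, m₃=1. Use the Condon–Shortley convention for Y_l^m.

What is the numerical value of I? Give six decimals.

-0.282095

Rules hold: Σm=0, L=8 even, 4≤4≤4.
N = 1·9·9 = 81
Δ = 0!·0!·8!/9! = 1/9
Racah Σ t=0..0: t=0:+1/576 = 1/576
⇒ 3j(0 4 4; 0 0 0)² = 1/9, sgn +1
Racah Σ t=0..0: t=0:+1/720 = 1/720
⇒ 3j(0 4 4; 0 -1 1)² = 1/9, sgn -1
4πI² = N·(3j₀)²·(3jₘ)² = 1/1
I = -1·√(1/4π) = -0.28209479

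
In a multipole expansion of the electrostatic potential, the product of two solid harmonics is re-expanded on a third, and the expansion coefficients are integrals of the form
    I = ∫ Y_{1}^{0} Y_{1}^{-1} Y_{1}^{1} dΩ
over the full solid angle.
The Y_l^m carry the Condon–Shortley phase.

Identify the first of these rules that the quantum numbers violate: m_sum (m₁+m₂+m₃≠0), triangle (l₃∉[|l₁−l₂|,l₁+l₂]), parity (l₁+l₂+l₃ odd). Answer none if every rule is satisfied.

parity

azimuthal sum: 0 − 1 + 1 = 0  ✓
0 ≤ 1 ≤ 2 (triangle on l)  ✓
L = 1 + 1 + 1 = 3 (odd)  ✗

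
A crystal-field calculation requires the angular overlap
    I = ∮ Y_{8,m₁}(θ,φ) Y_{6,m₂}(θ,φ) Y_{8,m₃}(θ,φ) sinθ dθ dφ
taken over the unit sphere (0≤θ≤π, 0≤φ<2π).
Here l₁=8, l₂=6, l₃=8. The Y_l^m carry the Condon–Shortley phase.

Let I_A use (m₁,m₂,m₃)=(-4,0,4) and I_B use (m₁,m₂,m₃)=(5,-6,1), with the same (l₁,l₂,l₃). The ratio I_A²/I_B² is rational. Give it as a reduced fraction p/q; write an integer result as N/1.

Same 8,6,8: normalisation and zero-m 3j drop out of the ratio.
A: Δ: 6! 10! 6! / 23! → 1/13742520792; sum: t=2:+1/8360755200 t=3:−1/470292480 t=4:+1/185794560 t=5:−1/435456000 t=6:+1/8957952000 = 1/839808000; 3j²(8 6 8; -4 0 4) = Δ·Π!·Σ² = 2048/289731  (sign +1)
B: Δ: 6! 10! 6! / 23! → 1/13742520792; sum: t=0:+1/15676416000 = 1/15676416000; 3j²(8 6 8; 5 -6 1) = Δ·Π!·Σ² = 72/7429  (sign -1)
I_A²/I_B² = (2048/289731)/(72/7429) = 256/351

256/351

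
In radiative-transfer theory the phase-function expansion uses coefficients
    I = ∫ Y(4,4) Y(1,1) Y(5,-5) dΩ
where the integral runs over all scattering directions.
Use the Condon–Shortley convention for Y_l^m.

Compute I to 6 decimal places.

m-sum 0 ✓  L=10 even ✓  3≤5≤5 ✓
Π(2lᵢ+1) = 9×3×11 = 297
triangle coeff Δ(4,1,5) = 1/495
Σ_t [0,0]: t=0:+1/576 = 1/576
(3j)²=5/99 [(4 1 5; 0 0 0)], sign=-1
Σ_t [0,0]: t=0:+1/80640 = 1/80640
(3j)²=1/11 [(4 1 5; 4 1 -5)], sign=+1
⇒ 4πI² = 15/11
I = (-1)√(15/11/(4π)) = -0.32941575

-0.329416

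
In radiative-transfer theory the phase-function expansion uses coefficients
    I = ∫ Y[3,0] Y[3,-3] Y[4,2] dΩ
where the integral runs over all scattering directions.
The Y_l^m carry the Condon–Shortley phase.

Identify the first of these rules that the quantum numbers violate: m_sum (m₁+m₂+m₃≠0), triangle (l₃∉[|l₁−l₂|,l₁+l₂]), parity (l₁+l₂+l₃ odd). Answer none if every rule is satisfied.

m_sum

Σmᵢ = -1  ✗
l₃∈[|l₁−l₂|,l₁+l₂]=[0,6], have l₃=4
Σlᵢ = 10 ⇒ even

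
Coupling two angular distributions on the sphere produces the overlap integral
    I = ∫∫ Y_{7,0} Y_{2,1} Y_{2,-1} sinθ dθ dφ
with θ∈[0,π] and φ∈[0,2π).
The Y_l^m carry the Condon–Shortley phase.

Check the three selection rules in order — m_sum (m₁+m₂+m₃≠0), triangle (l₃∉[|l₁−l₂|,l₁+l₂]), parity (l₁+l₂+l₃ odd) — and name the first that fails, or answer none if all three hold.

m₁+m₂+m₃ = 0 + 1 − 1 = 0  ✓
triangle: |7−2|=5 ≤ l₃=2 ≤ 7+2=9  ✗
parity: l₁+l₂+l₃ = 11 is odd

triangle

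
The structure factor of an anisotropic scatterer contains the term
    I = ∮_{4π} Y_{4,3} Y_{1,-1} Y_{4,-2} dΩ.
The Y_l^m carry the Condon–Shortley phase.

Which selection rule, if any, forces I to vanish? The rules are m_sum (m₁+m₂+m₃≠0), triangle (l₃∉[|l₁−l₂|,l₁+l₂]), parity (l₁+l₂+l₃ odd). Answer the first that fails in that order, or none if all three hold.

parity

azimuthal sum: 3 − 1 − 2 = 0  ✓
3 ≤ 4 ≤ 5 (triangle on l)  ✓
L = 4 + 1 + 4 = 9 (odd)  ✗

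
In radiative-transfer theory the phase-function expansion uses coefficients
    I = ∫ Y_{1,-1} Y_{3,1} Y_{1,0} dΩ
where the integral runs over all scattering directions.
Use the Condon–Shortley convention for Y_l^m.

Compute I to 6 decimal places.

0.000000

l₃=1 ∉ [2,4] — triangle fails ⇒ I = 0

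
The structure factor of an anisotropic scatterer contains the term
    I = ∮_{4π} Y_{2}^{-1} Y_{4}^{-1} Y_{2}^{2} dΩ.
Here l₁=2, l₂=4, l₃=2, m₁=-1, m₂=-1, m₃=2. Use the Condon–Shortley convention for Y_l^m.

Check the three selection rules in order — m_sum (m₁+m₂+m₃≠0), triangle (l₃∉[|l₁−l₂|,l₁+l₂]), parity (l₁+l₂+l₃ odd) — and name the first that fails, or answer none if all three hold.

azimuthal sum: -1 − 1 + 2 = 0  ✓
2 ≤ 2 ≤ 6 (triangle on l)  ✓
L = 2 + 4 + 2 = 8 (even)  ✓

none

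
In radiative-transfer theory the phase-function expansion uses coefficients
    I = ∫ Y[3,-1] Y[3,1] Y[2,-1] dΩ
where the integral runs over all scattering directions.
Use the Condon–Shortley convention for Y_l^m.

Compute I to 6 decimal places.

0.000000

-1 + 1 − 1 = -1 ≠ 0: azimuthal integral kills it; I = 0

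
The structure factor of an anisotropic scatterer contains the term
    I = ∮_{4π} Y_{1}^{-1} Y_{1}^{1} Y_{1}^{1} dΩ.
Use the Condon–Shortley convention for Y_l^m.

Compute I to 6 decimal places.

Σmᵢ = 1 ≠ 0, so the φ-integral vanishes; I = 0

0.000000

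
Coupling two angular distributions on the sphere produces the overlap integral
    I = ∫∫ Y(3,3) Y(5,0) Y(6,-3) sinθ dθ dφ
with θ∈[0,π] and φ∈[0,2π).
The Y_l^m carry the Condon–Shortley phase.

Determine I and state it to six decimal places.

0.190675

Rules hold: Σm=0, L=14 even, 2≤6≤8.
N = 7·11·13 = 1001
Δ = 2!·4!·8!/15! = 1/675675
Racah Σ t=0..2: t=0:+1/8640 t=1:−1/2304 t=2:+1/8640 = -7/34560
⇒ 3j(3 5 6; 0 0 0)² = 7/429, sgn -1
Racah Σ t=0..0: t=0:+1/34560 = 1/34560
⇒ 3j(3 5 6; 3 0 -3)² = 4/143, sgn -1
4πI² = N·(3j₀)²·(3jₘ)² = 196/429
I = +1·√(0.456876/4π) = 0.19067531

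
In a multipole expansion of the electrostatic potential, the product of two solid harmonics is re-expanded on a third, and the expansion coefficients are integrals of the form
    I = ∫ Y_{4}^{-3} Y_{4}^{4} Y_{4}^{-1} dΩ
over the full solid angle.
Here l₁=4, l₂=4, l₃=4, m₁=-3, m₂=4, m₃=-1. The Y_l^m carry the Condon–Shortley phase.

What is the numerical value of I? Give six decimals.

-0.168431

m-sum 0 ✓  L=12 even ✓  0≤4≤8 ✓
Π(2lᵢ+1) = 9×9×9 = 729
triangle coeff Δ(4,4,4) = 1/450450
Σ_t [0,4]: t=0:+1/13824 t=1:−1/216 t=2:+1/64 t=3:−1/216 t=4:+1/13824 = 5/768
(3j)²=18/1001 [(4 4 4; 0 0 0)], sign=+1
Σ_t [4,4]: t=4:+1/3456 = 1/3456
(3j)²=35/1287 [(4 4 4; -3 4 -1)], sign=-1
⇒ 4πI² = 7290/20449
I = (-1)√(7290/20449/(4π)) = -0.16843130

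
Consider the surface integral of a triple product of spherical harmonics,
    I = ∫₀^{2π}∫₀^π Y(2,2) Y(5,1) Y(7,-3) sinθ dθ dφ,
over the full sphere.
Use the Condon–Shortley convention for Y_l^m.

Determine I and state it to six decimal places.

-0.164220

m-sum 0 ✓  L=14 even ✓  3≤7≤7 ✓
Π(2lᵢ+1) = 5×11×15 = 825
triangle coeff Δ(2,5,7) = 1/15015
Σ_t [0,0]: t=0:+1/57600 = 1/57600
(3j)²=21/715 [(2 5 7; 0 0 0)], sign=-1
Σ_t [0,0]: t=0:+1/414720 = 1/414720
(3j)²=2/143 [(2 5 7; 2 1 -3)], sign=+1
⇒ 4πI² = 630/1859
I = (-1)√(630/1859/(4π)) = -0.16421985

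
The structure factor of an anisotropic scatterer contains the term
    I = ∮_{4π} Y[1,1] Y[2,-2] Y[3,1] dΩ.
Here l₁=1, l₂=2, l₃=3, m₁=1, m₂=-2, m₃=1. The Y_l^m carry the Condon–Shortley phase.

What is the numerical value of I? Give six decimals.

Checks pass: Σm=0; 6 even; l₃=3∈[1,3].
(2·1+1)(2·2+1)(2·3+1) = 105
Δ: 0! 2! 4! / 7! → 1/105
sum: t=0:+1/4 = 1/4
3j²(1 2 3; 0 0 0) = Δ·Π!·Σ² = 3/35  (sign -1)
sum: t=0:+1/48 = 1/48
3j²(1 2 3; 1 -2 1) = Δ·Π!·Σ² = 1/105  (sign +1)
combine: 4πI² = 105·3/35·1/105 = 3/35
take √, sign -1: I = -0.08258890

-0.082589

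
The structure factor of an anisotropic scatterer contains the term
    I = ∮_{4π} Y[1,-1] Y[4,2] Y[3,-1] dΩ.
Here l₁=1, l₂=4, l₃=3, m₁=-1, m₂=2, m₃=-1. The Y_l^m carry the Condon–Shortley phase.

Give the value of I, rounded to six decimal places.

0.238414

m-sum 0 ✓  L=8 even ✓  3≤3≤5 ✓
Π(2lᵢ+1) = 3×9×7 = 189
triangle coeff Δ(1,4,3) = 1/252
Σ_t [1,1]: t=1:−1/36 = -1/36
(3j)²=4/63 [(1 4 3; 0 0 0)], sign=+1
Σ_t [2,2]: t=2:+1/96 = 1/96
(3j)²=5/84 [(1 4 3; -1 2 -1)], sign=+1
⇒ 4πI² = 5/7
I = (+1)√(5/7/(4π)) = 0.23841361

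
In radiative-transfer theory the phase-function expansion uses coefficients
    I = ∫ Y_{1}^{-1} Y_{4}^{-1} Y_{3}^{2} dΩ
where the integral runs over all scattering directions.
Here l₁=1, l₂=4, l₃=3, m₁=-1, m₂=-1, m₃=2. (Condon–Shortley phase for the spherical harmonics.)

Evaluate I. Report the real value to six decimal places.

Checks pass: Σm=0; 8 even; l₃=3∈[3,5].
(2·1+1)(2·4+1)(2·3+1) = 189
Δ: 2! 0! 6! / 9! → 1/252
sum: t=1:−1/36 = -1/36
3j²(1 4 3; 0 0 0) = Δ·Π!·Σ² = 4/63  (sign +1)
sum: t=2:+1/240 = 1/240
3j²(1 4 3; -1 -1 2) = Δ·Π!·Σ² = 1/84  (sign -1)
combine: 4πI² = 189·4/63·1/84 = 1/7
take √, sign -1: I = -0.10662181

-0.106622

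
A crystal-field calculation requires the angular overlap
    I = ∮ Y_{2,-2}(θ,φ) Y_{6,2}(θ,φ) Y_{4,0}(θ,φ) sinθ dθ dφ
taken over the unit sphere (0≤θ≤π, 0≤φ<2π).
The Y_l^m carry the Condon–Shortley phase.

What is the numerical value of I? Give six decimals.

Rules hold: Σm=0, L=12 even, 4≤4≤8.
N = 5·13·9 = 585
Δ = 4!·0!·8!/13! = 1/6435
Racah Σ t=2..2: t=2:+1/2304 = 1/2304
⇒ 3j(2 6 4; 0 0 0)² = 5/143, sgn +1
Racah Σ t=4..4: t=4:+1/13824 = 1/13824
⇒ 3j(2 6 4; -2 2 0)² = 14/1287, sgn +1
4πI² = N·(3j₀)²·(3jₘ)² = 350/1573
I = +1·√(0.222505/4π) = 0.13306527

0.133065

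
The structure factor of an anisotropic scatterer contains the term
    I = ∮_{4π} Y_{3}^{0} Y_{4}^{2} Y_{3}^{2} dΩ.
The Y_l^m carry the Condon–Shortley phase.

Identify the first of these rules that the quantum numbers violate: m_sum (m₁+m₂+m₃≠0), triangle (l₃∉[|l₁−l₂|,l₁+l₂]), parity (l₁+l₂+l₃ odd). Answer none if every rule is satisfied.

m_sum

Σmᵢ = 4  ✗
l₃∈[|l₁−l₂|,l₁+l₂]=[1,7], have l₃=3
Σlᵢ = 10 ⇒ even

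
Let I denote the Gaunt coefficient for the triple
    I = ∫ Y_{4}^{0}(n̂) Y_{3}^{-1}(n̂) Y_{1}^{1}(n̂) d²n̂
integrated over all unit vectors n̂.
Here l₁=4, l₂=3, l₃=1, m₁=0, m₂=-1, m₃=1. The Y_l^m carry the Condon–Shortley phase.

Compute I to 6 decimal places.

0.150786

Checks pass: Σm=0; 8 even; l₃=1∈[1,7].
(2·4+1)(2·3+1)(2·1+1) = 189
Δ: 6! 2! 0! / 9! → 1/252
sum: t=3:−1/36 = -1/36
3j²(4 3 1; 0 0 0) = Δ·Π!·Σ² = 4/63  (sign +1)
sum: t=2:+1/96 = 1/96
3j²(4 3 1; 0 -1 1) = Δ·Π!·Σ² = 1/42  (sign +1)
combine: 4πI² = 189·4/63·1/42 = 2/7
take √, sign +1: I = 0.15078601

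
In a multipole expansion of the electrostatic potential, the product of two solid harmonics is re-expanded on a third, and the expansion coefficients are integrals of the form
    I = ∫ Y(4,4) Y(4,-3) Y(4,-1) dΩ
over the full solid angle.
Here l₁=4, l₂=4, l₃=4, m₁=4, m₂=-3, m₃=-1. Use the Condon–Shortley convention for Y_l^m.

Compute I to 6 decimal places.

-0.168431

m-sum 0 ✓  L=12 even ✓  0≤4≤8 ✓
Π(2lᵢ+1) = 9×9×9 = 729
triangle coeff Δ(4,4,4) = 1/450450
Σ_t [0,4]: t=0:+1/13824 t=1:−1/216 t=2:+1/64 t=3:−1/216 t=4:+1/13824 = 5/768
(3j)²=18/1001 [(4 4 4; 0 0 0)], sign=+1
Σ_t [0,0]: t=0:+1/3456 = 1/3456
(3j)²=35/1287 [(4 4 4; 4 -3 -1)], sign=-1
⇒ 4πI² = 7290/20449
I = (-1)√(7290/20449/(4π)) = -0.16843130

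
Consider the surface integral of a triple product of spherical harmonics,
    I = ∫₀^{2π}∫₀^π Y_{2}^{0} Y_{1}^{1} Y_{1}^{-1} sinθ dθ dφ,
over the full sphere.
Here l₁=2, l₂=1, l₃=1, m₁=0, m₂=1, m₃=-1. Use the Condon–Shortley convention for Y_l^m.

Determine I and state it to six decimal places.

0.126157

Checks pass: Σm=0; 4 even; l₃=1∈[1,3].
(2·2+1)(2·1+1)(2·1+1) = 45
Δ: 2! 2! 0! / 5! → 1/30
sum: t=1:−1/1 = -1/1
3j²(2 1 1; 0 0 0) = Δ·Π!·Σ² = 2/15  (sign +1)
sum: t=2:+1/4 = 1/4
3j²(2 1 1; 0 1 -1) = Δ·Π!·Σ² = 1/30  (sign +1)
combine: 4πI² = 45·2/15·1/30 = 1/5
take √, sign +1: I = 0.12615663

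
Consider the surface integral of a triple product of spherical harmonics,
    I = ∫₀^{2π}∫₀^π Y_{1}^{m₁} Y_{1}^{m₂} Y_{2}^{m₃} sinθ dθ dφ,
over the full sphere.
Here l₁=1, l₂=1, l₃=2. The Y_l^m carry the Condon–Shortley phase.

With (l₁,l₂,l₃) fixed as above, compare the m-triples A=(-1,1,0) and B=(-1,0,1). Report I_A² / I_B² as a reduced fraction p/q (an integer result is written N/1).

1/3

l's match ⇒ only the (l;m) 3-j factors differ between A and B.
A: triangle coeff Δ(1,1,2) = 1/30; Σ_t [0,0]: t=0:+1/4 = 1/4; (3j)²=1/30 [(1 1 2; -1 1 0)], sign=+1
B: triangle coeff Δ(1,1,2) = 1/30; Σ_t [0,0]: t=0:+1/2 = 1/2; (3j)²=1/10 [(1 1 2; -1 0 1)], sign=-1
I_A²/I_B² = (1/30)/(1/10) = 1/3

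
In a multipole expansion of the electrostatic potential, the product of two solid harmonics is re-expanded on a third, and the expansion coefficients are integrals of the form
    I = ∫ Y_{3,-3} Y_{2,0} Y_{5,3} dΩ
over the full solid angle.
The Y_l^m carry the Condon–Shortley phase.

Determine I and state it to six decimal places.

-0.126792

Checks pass: Σm=0; 10 even; l₃=5∈[1,5].
(2·3+1)(2·2+1)(2·5+1) = 385
Δ: 0! 6! 4! / 11! → 1/2310
sum: t=0:+1/144 = 1/144
3j²(3 2 5; 0 0 0) = Δ·Π!·Σ² = 10/231  (sign -1)
sum: t=0:+1/2880 = 1/2880
3j²(3 2 5; -3 0 3) = Δ·Π!·Σ² = 2/165  (sign +1)
combine: 4πI² = 385·10/231·2/165 = 20/99
take √, sign -1: I = -0.12679218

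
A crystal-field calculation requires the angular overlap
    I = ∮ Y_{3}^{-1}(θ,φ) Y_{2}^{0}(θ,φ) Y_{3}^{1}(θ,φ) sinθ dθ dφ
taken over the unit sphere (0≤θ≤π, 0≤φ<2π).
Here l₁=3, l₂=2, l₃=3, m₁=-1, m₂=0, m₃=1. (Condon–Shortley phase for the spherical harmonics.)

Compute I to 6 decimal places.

-0.126157

m-sum 0 ✓  L=8 even ✓  1≤3≤5 ✓
Π(2lᵢ+1) = 7×5×7 = 245
triangle coeff Δ(3,2,3) = 1/3780
Σ_t [0,2]: t=0:+1/24 t=1:−1/4 t=2:+1/24 = -1/6
(3j)²=4/105 [(3 2 3; 0 0 0)], sign=+1
Σ_t [0,2]: t=0:+1/96 t=1:−1/6 t=2:+1/16 = -3/32
(3j)²=3/140 [(3 2 3; -1 0 1)], sign=-1
⇒ 4πI² = 1/5
I = (-1)√(1/5/(4π)) = -0.12615663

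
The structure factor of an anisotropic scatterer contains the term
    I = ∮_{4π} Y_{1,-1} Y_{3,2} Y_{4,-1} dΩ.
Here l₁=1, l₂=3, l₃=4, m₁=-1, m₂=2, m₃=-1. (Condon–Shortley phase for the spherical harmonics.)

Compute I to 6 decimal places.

-0.106622

Rules hold: Σm=0, L=8 even, 2≤4≤4.
N = 3·7·9 = 189
Δ = 0!·2!·6!/9! = 1/252
Racah Σ t=0..0: t=0:+1/36 = 1/36
⇒ 3j(1 3 4; 0 0 0)² = 4/63, sgn +1
Racah Σ t=0..0: t=0:+1/240 = 1/240
⇒ 3j(1 3 4; -1 2 -1)² = 1/84, sgn -1
4πI² = N·(3j₀)²·(3jₘ)² = 1/7
I = -1·√(0.142857/4π) = -0.10662181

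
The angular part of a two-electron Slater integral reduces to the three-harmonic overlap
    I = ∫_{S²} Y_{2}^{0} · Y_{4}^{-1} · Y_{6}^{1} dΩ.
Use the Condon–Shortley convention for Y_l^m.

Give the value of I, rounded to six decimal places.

Rules hold: Σm=0, L=12 even, 2≤6≤6.
N = 5·9·13 = 585
Δ = 0!·4!·8!/13! = 1/6435
Racah Σ t=0..0: t=0:+1/2304 = 1/2304
⇒ 3j(2 4 6; 0 0 0)² = 5/143, sgn +1
Racah Σ t=0..0: t=0:+1/2880 = 1/2880
⇒ 3j(2 4 6; 0 -1 1)² = 14/429, sgn -1
4πI² = N·(3j₀)²·(3jₘ)² = 1050/1573
I = -1·√(0.667514/4π) = -0.23047581

-0.230476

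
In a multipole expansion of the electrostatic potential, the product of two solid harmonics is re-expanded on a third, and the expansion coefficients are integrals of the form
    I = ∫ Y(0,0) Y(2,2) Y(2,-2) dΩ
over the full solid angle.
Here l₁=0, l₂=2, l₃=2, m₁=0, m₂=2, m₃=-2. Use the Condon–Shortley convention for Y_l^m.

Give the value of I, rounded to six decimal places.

0.282095

Rules hold: Σm=0, L=4 even, 2≤2≤2.
N = 1·5·5 = 25
Δ = 0!·0!·4!/5! = 1/5
Racah Σ t=0..0: t=0:+1/4 = 1/4
⇒ 3j(0 2 2; 0 0 0)² = 1/5, sgn +1
Racah Σ t=0..0: t=0:+1/24 = 1/24
⇒ 3j(0 2 2; 0 2 -2)² = 1/5, sgn +1
4πI² = N·(3j₀)²·(3jₘ)² = 1/1
I = +1·√(1/4π) = 0.28209479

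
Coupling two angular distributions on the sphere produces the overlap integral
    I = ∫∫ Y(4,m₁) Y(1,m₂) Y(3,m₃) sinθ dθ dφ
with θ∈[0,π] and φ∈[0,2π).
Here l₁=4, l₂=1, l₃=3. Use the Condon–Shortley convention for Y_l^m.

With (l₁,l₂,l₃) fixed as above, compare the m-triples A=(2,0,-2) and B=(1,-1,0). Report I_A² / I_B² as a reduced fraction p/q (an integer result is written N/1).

Same 4,1,3: normalisation and zero-m 3j drop out of the ratio.
A: Δ: 2! 6! 0! / 9! → 1/252; sum: t=1:−1/120 = -1/120; 3j²(4 1 3; 2 0 -2) = Δ·Π!·Σ² = 1/21  (sign +1)
B: Δ: 2! 6! 0! / 9! → 1/252; sum: t=0:+1/72 = 1/72; 3j²(4 1 3; 1 -1 0) = Δ·Π!·Σ² = 5/126  (sign -1)
I_A²/I_B² = (1/21)/(5/126) = 6/5

6/5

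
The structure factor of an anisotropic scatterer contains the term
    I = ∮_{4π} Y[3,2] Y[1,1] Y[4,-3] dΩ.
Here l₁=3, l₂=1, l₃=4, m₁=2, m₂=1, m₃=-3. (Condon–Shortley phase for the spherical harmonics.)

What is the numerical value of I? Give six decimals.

-0.282095

m-sum 0 ✓  L=8 even ✓  2≤4≤4 ✓
Π(2lᵢ+1) = 7×3×9 = 189
triangle coeff Δ(3,1,4) = 1/252
Σ_t [0,0]: t=0:+1/36 = 1/36
(3j)²=4/63 [(3 1 4; 0 0 0)], sign=+1
Σ_t [0,0]: t=0:+1/240 = 1/240
(3j)²=1/12 [(3 1 4; 2 1 -3)], sign=-1
⇒ 4πI² = 1/1
I = (-1)√(1/1/(4π)) = -0.28209479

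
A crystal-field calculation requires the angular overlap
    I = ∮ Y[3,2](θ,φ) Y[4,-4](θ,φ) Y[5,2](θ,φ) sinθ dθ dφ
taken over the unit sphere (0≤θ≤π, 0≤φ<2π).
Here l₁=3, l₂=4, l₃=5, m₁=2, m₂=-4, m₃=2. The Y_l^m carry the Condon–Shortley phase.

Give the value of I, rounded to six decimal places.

Checks pass: Σm=0; 12 even; l₃=5∈[1,7].
(2·3+1)(2·4+1)(2·5+1) = 693
Δ: 2! 4! 6! / 13! → 1/180180
sum: t=0:+1/576 t=1:−1/144 t=2:+1/576 = -1/288
3j²(3 4 5; 0 0 0) = Δ·Π!·Σ² = 20/1001  (sign +1)
sum: t=0:+1/8640 = 1/8640
3j²(3 4 5; 2 -4 2) = Δ·Π!·Σ² = 14/1287  (sign -1)
combine: 4πI² = 693·20/1001·14/1287 = 280/1859
take √, sign -1: I = -0.10947990

-0.109480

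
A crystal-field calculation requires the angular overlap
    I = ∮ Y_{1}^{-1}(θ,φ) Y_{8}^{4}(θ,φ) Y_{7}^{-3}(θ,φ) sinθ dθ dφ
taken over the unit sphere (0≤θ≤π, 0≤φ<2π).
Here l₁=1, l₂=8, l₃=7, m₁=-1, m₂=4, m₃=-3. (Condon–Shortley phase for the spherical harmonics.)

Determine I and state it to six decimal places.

0.248575

m-sum 0 ✓  L=16 even ✓  7≤7≤9 ✓
Π(2lᵢ+1) = 3×17×15 = 765
triangle coeff Δ(1,8,7) = 1/2040
Σ_t [1,1]: t=1:−1/25401600 = -1/25401600
(3j)²=8/255 [(1 8 7; 0 0 0)], sign=+1
Σ_t [2,2]: t=2:+1/174182400 = 1/174182400
(3j)²=11/340 [(1 8 7; -1 4 -3)], sign=+1
⇒ 4πI² = 66/85
I = (+1)√(66/85/(4π)) = 0.24857507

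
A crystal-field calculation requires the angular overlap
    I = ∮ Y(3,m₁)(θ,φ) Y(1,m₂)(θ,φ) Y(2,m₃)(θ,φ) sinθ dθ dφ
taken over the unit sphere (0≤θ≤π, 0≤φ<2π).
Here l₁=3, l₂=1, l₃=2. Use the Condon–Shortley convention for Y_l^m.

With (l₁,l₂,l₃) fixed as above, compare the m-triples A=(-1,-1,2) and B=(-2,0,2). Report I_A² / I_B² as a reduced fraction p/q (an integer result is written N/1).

Same 3,1,2: normalisation and zero-m 3j drop out of the ratio.
A: Δ: 2! 4! 0! / 7! → 1/105; sum: t=0:+1/48 = 1/48; 3j²(3 1 2; -1 -1 2) = Δ·Π!·Σ² = 1/105  (sign +1)
B: Δ: 2! 4! 0! / 7! → 1/105; sum: t=1:−1/24 = -1/24; 3j²(3 1 2; -2 0 2) = Δ·Π!·Σ² = 1/21  (sign -1)
I_A²/I_B² = (1/105)/(1/21) = 1/5

1/5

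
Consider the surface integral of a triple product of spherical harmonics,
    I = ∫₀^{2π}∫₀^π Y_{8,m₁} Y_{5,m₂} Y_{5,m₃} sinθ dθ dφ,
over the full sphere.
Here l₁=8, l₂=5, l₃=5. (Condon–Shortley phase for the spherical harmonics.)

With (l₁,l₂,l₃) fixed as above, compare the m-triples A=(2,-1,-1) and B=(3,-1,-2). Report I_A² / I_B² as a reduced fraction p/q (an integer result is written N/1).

56/33

Shared (l₁,l₂,l₃)=(8,5,5): N and (l;000)² cancel in I_A²/I_B².
A: Δ = 8!·8!·2!/19! = 1/37413090; Racah Σ t=2..4: t=2:+1/1658880 t=3:−1/518400 t=4:+1/1658880 = -1/1382400; ⇒ 3j(8 5 5; 2 -1 -1)² = 504/46189, sgn -1
B: Δ = 8!·8!·2!/19! = 1/37413090; Racah Σ t=2..4: t=2:+1/2073600 t=3:−1/1036800 t=4:+1/5806080 = -1/3225600; ⇒ 3j(8 5 5; 3 -1 -2)² = 27/4199, sgn +1
I_A²/I_B² = (504/46189)/(27/4199) = 56/33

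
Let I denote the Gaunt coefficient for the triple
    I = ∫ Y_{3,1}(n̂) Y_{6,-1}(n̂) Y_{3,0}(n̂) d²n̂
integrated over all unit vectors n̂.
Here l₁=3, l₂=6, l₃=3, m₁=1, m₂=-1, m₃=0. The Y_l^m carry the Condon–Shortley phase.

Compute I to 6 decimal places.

-0.221775

m-sum 0 ✓  L=12 even ✓  3≤3≤9 ✓
Π(2lᵢ+1) = 7×13×7 = 637
triangle coeff Δ(3,6,3) = 1/12012
Σ_t [3,3]: t=3:−1/1296 = -1/1296
(3j)²=100/3003 [(3 6 3; 0 0 0)], sign=+1
Σ_t [2,2]: t=2:+1/1728 = 1/1728
(3j)²=25/858 [(3 6 3; 1 -1 0)], sign=-1
⇒ 4πI² = 8750/14157
I = (-1)√(8750/14157/(4π)) = -0.22177545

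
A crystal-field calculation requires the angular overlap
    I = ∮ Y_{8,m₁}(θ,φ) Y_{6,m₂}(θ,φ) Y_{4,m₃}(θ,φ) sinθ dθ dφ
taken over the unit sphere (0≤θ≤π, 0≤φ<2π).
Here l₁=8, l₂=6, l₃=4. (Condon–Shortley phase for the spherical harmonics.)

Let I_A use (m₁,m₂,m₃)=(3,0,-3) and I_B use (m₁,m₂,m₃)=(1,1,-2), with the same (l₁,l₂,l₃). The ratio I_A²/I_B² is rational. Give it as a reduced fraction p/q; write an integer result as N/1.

l's match ⇒ only the (l;m) 3-j factors differ between A and B.
A: triangle coeff Δ(8,6,4) = 1/23279256; Σ_t [4,5]: t=4:+1/4147200 t=5:−1/10368000 = 1/6912000; (3j)²=189/16796 [(8 6 4; 3 0 -3)], sign=-1
B: triangle coeff Δ(8,6,4) = 1/23279256; Σ_t [5,7]: t=5:−1/1382400 t=6:+1/2073600 t=7:−1/43545600 = -23/87091200; (3j)²=2645/554268 [(8 6 4; 1 1 -2)], sign=-1
I_A²/I_B² = (189/16796)/(2645/554268) = 6237/2645

6237/2645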